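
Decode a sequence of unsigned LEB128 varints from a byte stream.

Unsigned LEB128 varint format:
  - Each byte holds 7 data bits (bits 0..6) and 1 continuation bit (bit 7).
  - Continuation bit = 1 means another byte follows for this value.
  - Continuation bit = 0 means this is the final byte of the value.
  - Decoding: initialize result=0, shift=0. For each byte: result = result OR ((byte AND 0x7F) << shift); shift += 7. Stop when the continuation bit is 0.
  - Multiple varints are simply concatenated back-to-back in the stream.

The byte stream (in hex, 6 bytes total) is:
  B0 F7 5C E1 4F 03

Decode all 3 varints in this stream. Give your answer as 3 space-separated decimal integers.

  byte[0]=0xB0 cont=1 payload=0x30=48: acc |= 48<<0 -> acc=48 shift=7
  byte[1]=0xF7 cont=1 payload=0x77=119: acc |= 119<<7 -> acc=15280 shift=14
  byte[2]=0x5C cont=0 payload=0x5C=92: acc |= 92<<14 -> acc=1522608 shift=21 [end]
Varint 1: bytes[0:3] = B0 F7 5C -> value 1522608 (3 byte(s))
  byte[3]=0xE1 cont=1 payload=0x61=97: acc |= 97<<0 -> acc=97 shift=7
  byte[4]=0x4F cont=0 payload=0x4F=79: acc |= 79<<7 -> acc=10209 shift=14 [end]
Varint 2: bytes[3:5] = E1 4F -> value 10209 (2 byte(s))
  byte[5]=0x03 cont=0 payload=0x03=3: acc |= 3<<0 -> acc=3 shift=7 [end]
Varint 3: bytes[5:6] = 03 -> value 3 (1 byte(s))

Answer: 1522608 10209 3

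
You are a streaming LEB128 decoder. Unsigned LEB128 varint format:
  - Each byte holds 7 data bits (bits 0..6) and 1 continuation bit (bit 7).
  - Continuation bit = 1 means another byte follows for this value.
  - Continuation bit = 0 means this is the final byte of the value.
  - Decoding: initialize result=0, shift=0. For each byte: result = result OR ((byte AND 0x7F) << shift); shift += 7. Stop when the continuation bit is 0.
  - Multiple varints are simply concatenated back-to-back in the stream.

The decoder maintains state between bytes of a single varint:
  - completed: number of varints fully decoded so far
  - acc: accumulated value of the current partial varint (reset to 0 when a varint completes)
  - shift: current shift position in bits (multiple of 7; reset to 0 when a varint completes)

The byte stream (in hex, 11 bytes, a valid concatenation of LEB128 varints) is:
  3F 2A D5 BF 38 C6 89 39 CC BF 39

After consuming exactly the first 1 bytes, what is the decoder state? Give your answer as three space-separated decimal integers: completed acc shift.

byte[0]=0x3F cont=0 payload=0x3F: varint #1 complete (value=63); reset -> completed=1 acc=0 shift=0

Answer: 1 0 0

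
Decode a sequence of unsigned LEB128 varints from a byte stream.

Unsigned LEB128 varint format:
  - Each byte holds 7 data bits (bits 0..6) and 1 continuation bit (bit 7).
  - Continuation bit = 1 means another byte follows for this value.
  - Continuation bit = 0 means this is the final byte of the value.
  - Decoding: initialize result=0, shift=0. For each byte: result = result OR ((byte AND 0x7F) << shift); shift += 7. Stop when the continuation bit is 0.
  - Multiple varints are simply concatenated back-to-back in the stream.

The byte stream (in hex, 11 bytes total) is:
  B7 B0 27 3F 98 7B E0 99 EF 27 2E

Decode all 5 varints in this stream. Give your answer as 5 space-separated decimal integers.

  byte[0]=0xB7 cont=1 payload=0x37=55: acc |= 55<<0 -> acc=55 shift=7
  byte[1]=0xB0 cont=1 payload=0x30=48: acc |= 48<<7 -> acc=6199 shift=14
  byte[2]=0x27 cont=0 payload=0x27=39: acc |= 39<<14 -> acc=645175 shift=21 [end]
Varint 1: bytes[0:3] = B7 B0 27 -> value 645175 (3 byte(s))
  byte[3]=0x3F cont=0 payload=0x3F=63: acc |= 63<<0 -> acc=63 shift=7 [end]
Varint 2: bytes[3:4] = 3F -> value 63 (1 byte(s))
  byte[4]=0x98 cont=1 payload=0x18=24: acc |= 24<<0 -> acc=24 shift=7
  byte[5]=0x7B cont=0 payload=0x7B=123: acc |= 123<<7 -> acc=15768 shift=14 [end]
Varint 3: bytes[4:6] = 98 7B -> value 15768 (2 byte(s))
  byte[6]=0xE0 cont=1 payload=0x60=96: acc |= 96<<0 -> acc=96 shift=7
  byte[7]=0x99 cont=1 payload=0x19=25: acc |= 25<<7 -> acc=3296 shift=14
  byte[8]=0xEF cont=1 payload=0x6F=111: acc |= 111<<14 -> acc=1821920 shift=21
  byte[9]=0x27 cont=0 payload=0x27=39: acc |= 39<<21 -> acc=83610848 shift=28 [end]
Varint 4: bytes[6:10] = E0 99 EF 27 -> value 83610848 (4 byte(s))
  byte[10]=0x2E cont=0 payload=0x2E=46: acc |= 46<<0 -> acc=46 shift=7 [end]
Varint 5: bytes[10:11] = 2E -> value 46 (1 byte(s))

Answer: 645175 63 15768 83610848 46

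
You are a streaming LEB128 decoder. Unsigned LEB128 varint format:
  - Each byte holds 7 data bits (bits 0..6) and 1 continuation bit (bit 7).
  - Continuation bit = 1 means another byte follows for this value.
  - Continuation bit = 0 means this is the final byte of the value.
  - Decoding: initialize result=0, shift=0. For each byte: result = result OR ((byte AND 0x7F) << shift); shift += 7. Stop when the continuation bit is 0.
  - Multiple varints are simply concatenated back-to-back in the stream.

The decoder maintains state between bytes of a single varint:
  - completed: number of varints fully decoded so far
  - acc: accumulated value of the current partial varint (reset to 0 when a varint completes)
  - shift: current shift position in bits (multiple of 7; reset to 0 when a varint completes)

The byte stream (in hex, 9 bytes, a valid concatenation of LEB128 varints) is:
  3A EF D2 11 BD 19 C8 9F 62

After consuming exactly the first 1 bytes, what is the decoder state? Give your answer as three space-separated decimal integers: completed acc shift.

Answer: 1 0 0

Derivation:
byte[0]=0x3A cont=0 payload=0x3A: varint #1 complete (value=58); reset -> completed=1 acc=0 shift=0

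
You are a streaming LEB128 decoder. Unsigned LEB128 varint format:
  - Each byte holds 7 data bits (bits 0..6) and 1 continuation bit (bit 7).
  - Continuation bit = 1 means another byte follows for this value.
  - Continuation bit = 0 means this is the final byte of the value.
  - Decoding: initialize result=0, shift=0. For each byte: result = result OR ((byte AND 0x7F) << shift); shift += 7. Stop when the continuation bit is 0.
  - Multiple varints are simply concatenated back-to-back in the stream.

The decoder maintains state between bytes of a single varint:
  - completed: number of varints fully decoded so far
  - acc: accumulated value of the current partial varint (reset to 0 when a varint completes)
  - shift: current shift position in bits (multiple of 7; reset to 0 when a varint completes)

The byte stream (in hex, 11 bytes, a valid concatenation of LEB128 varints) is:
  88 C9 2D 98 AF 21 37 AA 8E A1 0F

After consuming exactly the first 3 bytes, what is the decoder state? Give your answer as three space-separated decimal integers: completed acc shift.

Answer: 1 0 0

Derivation:
byte[0]=0x88 cont=1 payload=0x08: acc |= 8<<0 -> completed=0 acc=8 shift=7
byte[1]=0xC9 cont=1 payload=0x49: acc |= 73<<7 -> completed=0 acc=9352 shift=14
byte[2]=0x2D cont=0 payload=0x2D: varint #1 complete (value=746632); reset -> completed=1 acc=0 shift=0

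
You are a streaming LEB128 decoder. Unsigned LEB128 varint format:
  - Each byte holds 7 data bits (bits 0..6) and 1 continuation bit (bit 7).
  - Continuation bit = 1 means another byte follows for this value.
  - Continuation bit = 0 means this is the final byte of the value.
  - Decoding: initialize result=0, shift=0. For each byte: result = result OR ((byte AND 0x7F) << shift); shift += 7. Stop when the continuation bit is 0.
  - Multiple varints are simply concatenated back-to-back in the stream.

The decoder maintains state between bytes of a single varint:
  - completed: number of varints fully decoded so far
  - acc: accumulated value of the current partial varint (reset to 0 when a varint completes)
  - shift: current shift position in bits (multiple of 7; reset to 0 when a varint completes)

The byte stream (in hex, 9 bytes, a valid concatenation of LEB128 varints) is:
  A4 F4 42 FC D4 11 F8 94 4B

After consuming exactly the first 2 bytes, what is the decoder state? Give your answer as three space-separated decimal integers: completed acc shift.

Answer: 0 14884 14

Derivation:
byte[0]=0xA4 cont=1 payload=0x24: acc |= 36<<0 -> completed=0 acc=36 shift=7
byte[1]=0xF4 cont=1 payload=0x74: acc |= 116<<7 -> completed=0 acc=14884 shift=14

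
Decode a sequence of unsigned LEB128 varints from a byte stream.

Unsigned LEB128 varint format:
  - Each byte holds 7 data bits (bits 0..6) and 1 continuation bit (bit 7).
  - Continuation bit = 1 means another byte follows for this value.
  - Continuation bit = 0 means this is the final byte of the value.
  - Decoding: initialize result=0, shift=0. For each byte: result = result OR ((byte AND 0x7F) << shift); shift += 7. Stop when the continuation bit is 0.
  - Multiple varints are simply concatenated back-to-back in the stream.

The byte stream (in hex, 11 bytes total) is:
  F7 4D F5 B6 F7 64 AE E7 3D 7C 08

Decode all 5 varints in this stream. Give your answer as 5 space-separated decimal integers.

Answer: 9975 211671925 1012654 124 8

Derivation:
  byte[0]=0xF7 cont=1 payload=0x77=119: acc |= 119<<0 -> acc=119 shift=7
  byte[1]=0x4D cont=0 payload=0x4D=77: acc |= 77<<7 -> acc=9975 shift=14 [end]
Varint 1: bytes[0:2] = F7 4D -> value 9975 (2 byte(s))
  byte[2]=0xF5 cont=1 payload=0x75=117: acc |= 117<<0 -> acc=117 shift=7
  byte[3]=0xB6 cont=1 payload=0x36=54: acc |= 54<<7 -> acc=7029 shift=14
  byte[4]=0xF7 cont=1 payload=0x77=119: acc |= 119<<14 -> acc=1956725 shift=21
  byte[5]=0x64 cont=0 payload=0x64=100: acc |= 100<<21 -> acc=211671925 shift=28 [end]
Varint 2: bytes[2:6] = F5 B6 F7 64 -> value 211671925 (4 byte(s))
  byte[6]=0xAE cont=1 payload=0x2E=46: acc |= 46<<0 -> acc=46 shift=7
  byte[7]=0xE7 cont=1 payload=0x67=103: acc |= 103<<7 -> acc=13230 shift=14
  byte[8]=0x3D cont=0 payload=0x3D=61: acc |= 61<<14 -> acc=1012654 shift=21 [end]
Varint 3: bytes[6:9] = AE E7 3D -> value 1012654 (3 byte(s))
  byte[9]=0x7C cont=0 payload=0x7C=124: acc |= 124<<0 -> acc=124 shift=7 [end]
Varint 4: bytes[9:10] = 7C -> value 124 (1 byte(s))
  byte[10]=0x08 cont=0 payload=0x08=8: acc |= 8<<0 -> acc=8 shift=7 [end]
Varint 5: bytes[10:11] = 08 -> value 8 (1 byte(s))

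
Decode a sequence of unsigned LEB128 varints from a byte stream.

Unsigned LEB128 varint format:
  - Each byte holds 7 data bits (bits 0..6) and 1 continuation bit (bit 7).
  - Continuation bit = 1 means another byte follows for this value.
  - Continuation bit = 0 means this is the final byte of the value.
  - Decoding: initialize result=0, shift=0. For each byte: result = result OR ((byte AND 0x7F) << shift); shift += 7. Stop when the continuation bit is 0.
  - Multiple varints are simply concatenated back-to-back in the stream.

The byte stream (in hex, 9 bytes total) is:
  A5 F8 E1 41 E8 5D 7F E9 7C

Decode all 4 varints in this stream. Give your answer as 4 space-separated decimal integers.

Answer: 137919525 12008 127 15977

Derivation:
  byte[0]=0xA5 cont=1 payload=0x25=37: acc |= 37<<0 -> acc=37 shift=7
  byte[1]=0xF8 cont=1 payload=0x78=120: acc |= 120<<7 -> acc=15397 shift=14
  byte[2]=0xE1 cont=1 payload=0x61=97: acc |= 97<<14 -> acc=1604645 shift=21
  byte[3]=0x41 cont=0 payload=0x41=65: acc |= 65<<21 -> acc=137919525 shift=28 [end]
Varint 1: bytes[0:4] = A5 F8 E1 41 -> value 137919525 (4 byte(s))
  byte[4]=0xE8 cont=1 payload=0x68=104: acc |= 104<<0 -> acc=104 shift=7
  byte[5]=0x5D cont=0 payload=0x5D=93: acc |= 93<<7 -> acc=12008 shift=14 [end]
Varint 2: bytes[4:6] = E8 5D -> value 12008 (2 byte(s))
  byte[6]=0x7F cont=0 payload=0x7F=127: acc |= 127<<0 -> acc=127 shift=7 [end]
Varint 3: bytes[6:7] = 7F -> value 127 (1 byte(s))
  byte[7]=0xE9 cont=1 payload=0x69=105: acc |= 105<<0 -> acc=105 shift=7
  byte[8]=0x7C cont=0 payload=0x7C=124: acc |= 124<<7 -> acc=15977 shift=14 [end]
Varint 4: bytes[7:9] = E9 7C -> value 15977 (2 byte(s))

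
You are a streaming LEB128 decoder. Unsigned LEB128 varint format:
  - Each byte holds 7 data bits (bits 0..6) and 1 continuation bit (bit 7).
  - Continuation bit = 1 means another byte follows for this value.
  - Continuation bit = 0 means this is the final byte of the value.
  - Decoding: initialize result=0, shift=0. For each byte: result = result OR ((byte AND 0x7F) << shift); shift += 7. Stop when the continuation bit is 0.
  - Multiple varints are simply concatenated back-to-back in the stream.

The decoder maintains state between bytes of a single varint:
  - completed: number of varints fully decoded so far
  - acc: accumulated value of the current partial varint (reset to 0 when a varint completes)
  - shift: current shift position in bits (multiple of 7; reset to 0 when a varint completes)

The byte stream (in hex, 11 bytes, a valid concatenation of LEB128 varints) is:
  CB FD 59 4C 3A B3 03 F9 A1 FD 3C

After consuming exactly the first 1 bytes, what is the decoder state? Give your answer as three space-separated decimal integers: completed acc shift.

Answer: 0 75 7

Derivation:
byte[0]=0xCB cont=1 payload=0x4B: acc |= 75<<0 -> completed=0 acc=75 shift=7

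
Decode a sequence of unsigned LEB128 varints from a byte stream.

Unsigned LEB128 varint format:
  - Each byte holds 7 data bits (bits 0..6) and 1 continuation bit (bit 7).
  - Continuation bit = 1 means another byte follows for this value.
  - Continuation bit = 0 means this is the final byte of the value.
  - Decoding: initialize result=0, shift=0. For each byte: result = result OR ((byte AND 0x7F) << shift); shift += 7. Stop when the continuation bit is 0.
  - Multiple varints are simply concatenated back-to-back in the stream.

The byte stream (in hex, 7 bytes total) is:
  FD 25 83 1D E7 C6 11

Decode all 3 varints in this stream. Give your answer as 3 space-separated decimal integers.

Answer: 4861 3715 287591

Derivation:
  byte[0]=0xFD cont=1 payload=0x7D=125: acc |= 125<<0 -> acc=125 shift=7
  byte[1]=0x25 cont=0 payload=0x25=37: acc |= 37<<7 -> acc=4861 shift=14 [end]
Varint 1: bytes[0:2] = FD 25 -> value 4861 (2 byte(s))
  byte[2]=0x83 cont=1 payload=0x03=3: acc |= 3<<0 -> acc=3 shift=7
  byte[3]=0x1D cont=0 payload=0x1D=29: acc |= 29<<7 -> acc=3715 shift=14 [end]
Varint 2: bytes[2:4] = 83 1D -> value 3715 (2 byte(s))
  byte[4]=0xE7 cont=1 payload=0x67=103: acc |= 103<<0 -> acc=103 shift=7
  byte[5]=0xC6 cont=1 payload=0x46=70: acc |= 70<<7 -> acc=9063 shift=14
  byte[6]=0x11 cont=0 payload=0x11=17: acc |= 17<<14 -> acc=287591 shift=21 [end]
Varint 3: bytes[4:7] = E7 C6 11 -> value 287591 (3 byte(s))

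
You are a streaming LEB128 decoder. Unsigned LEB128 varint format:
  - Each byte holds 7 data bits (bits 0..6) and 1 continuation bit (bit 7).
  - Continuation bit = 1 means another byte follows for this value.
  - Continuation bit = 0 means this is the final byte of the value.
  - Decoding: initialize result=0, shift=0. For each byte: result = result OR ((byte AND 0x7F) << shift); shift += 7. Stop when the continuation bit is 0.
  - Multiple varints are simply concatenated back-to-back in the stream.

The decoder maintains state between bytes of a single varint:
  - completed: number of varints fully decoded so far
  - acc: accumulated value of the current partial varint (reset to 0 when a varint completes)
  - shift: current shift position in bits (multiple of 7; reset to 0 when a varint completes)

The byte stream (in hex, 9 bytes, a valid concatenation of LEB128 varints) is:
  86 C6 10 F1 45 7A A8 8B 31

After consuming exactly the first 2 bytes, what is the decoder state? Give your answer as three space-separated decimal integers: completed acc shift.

byte[0]=0x86 cont=1 payload=0x06: acc |= 6<<0 -> completed=0 acc=6 shift=7
byte[1]=0xC6 cont=1 payload=0x46: acc |= 70<<7 -> completed=0 acc=8966 shift=14

Answer: 0 8966 14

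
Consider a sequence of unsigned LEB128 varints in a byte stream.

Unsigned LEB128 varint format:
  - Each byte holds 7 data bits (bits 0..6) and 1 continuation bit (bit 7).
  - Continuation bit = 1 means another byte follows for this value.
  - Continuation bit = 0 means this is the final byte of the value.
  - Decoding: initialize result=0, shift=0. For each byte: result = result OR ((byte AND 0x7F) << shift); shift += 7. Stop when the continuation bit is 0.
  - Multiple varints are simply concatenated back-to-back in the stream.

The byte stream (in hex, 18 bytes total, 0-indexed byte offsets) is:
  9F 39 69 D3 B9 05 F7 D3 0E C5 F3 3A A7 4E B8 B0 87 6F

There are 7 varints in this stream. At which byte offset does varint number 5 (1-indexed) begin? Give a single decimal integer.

Answer: 9

Derivation:
  byte[0]=0x9F cont=1 payload=0x1F=31: acc |= 31<<0 -> acc=31 shift=7
  byte[1]=0x39 cont=0 payload=0x39=57: acc |= 57<<7 -> acc=7327 shift=14 [end]
Varint 1: bytes[0:2] = 9F 39 -> value 7327 (2 byte(s))
  byte[2]=0x69 cont=0 payload=0x69=105: acc |= 105<<0 -> acc=105 shift=7 [end]
Varint 2: bytes[2:3] = 69 -> value 105 (1 byte(s))
  byte[3]=0xD3 cont=1 payload=0x53=83: acc |= 83<<0 -> acc=83 shift=7
  byte[4]=0xB9 cont=1 payload=0x39=57: acc |= 57<<7 -> acc=7379 shift=14
  byte[5]=0x05 cont=0 payload=0x05=5: acc |= 5<<14 -> acc=89299 shift=21 [end]
Varint 3: bytes[3:6] = D3 B9 05 -> value 89299 (3 byte(s))
  byte[6]=0xF7 cont=1 payload=0x77=119: acc |= 119<<0 -> acc=119 shift=7
  byte[7]=0xD3 cont=1 payload=0x53=83: acc |= 83<<7 -> acc=10743 shift=14
  byte[8]=0x0E cont=0 payload=0x0E=14: acc |= 14<<14 -> acc=240119 shift=21 [end]
Varint 4: bytes[6:9] = F7 D3 0E -> value 240119 (3 byte(s))
  byte[9]=0xC5 cont=1 payload=0x45=69: acc |= 69<<0 -> acc=69 shift=7
  byte[10]=0xF3 cont=1 payload=0x73=115: acc |= 115<<7 -> acc=14789 shift=14
  byte[11]=0x3A cont=0 payload=0x3A=58: acc |= 58<<14 -> acc=965061 shift=21 [end]
Varint 5: bytes[9:12] = C5 F3 3A -> value 965061 (3 byte(s))
  byte[12]=0xA7 cont=1 payload=0x27=39: acc |= 39<<0 -> acc=39 shift=7
  byte[13]=0x4E cont=0 payload=0x4E=78: acc |= 78<<7 -> acc=10023 shift=14 [end]
Varint 6: bytes[12:14] = A7 4E -> value 10023 (2 byte(s))
  byte[14]=0xB8 cont=1 payload=0x38=56: acc |= 56<<0 -> acc=56 shift=7
  byte[15]=0xB0 cont=1 payload=0x30=48: acc |= 48<<7 -> acc=6200 shift=14
  byte[16]=0x87 cont=1 payload=0x07=7: acc |= 7<<14 -> acc=120888 shift=21
  byte[17]=0x6F cont=0 payload=0x6F=111: acc |= 111<<21 -> acc=232904760 shift=28 [end]
Varint 7: bytes[14:18] = B8 B0 87 6F -> value 232904760 (4 byte(s))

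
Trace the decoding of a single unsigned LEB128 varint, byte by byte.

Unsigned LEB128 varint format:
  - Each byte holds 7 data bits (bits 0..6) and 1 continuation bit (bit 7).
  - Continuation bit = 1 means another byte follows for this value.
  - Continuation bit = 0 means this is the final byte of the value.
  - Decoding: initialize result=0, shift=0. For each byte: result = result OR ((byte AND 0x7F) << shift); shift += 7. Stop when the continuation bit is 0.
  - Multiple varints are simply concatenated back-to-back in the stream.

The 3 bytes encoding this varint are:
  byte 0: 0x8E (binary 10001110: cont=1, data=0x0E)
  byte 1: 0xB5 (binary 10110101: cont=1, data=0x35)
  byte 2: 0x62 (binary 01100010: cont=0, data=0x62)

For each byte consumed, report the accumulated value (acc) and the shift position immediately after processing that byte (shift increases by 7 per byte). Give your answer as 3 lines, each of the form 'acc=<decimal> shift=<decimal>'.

byte 0=0x8E: payload=0x0E=14, contrib = 14<<0 = 14; acc -> 14, shift -> 7
byte 1=0xB5: payload=0x35=53, contrib = 53<<7 = 6784; acc -> 6798, shift -> 14
byte 2=0x62: payload=0x62=98, contrib = 98<<14 = 1605632; acc -> 1612430, shift -> 21

Answer: acc=14 shift=7
acc=6798 shift=14
acc=1612430 shift=21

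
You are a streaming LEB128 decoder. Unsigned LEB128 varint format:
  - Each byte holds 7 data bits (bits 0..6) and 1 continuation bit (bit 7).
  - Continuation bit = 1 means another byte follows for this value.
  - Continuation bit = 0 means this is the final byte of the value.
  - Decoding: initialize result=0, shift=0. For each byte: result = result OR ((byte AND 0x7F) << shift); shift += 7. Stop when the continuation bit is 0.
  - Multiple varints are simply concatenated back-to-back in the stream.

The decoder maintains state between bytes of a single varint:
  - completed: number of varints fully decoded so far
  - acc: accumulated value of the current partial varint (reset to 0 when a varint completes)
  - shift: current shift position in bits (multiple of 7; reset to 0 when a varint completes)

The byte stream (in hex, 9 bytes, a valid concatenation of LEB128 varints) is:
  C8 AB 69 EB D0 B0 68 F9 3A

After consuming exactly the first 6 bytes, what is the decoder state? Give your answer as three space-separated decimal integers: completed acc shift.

Answer: 1 796779 21

Derivation:
byte[0]=0xC8 cont=1 payload=0x48: acc |= 72<<0 -> completed=0 acc=72 shift=7
byte[1]=0xAB cont=1 payload=0x2B: acc |= 43<<7 -> completed=0 acc=5576 shift=14
byte[2]=0x69 cont=0 payload=0x69: varint #1 complete (value=1725896); reset -> completed=1 acc=0 shift=0
byte[3]=0xEB cont=1 payload=0x6B: acc |= 107<<0 -> completed=1 acc=107 shift=7
byte[4]=0xD0 cont=1 payload=0x50: acc |= 80<<7 -> completed=1 acc=10347 shift=14
byte[5]=0xB0 cont=1 payload=0x30: acc |= 48<<14 -> completed=1 acc=796779 shift=21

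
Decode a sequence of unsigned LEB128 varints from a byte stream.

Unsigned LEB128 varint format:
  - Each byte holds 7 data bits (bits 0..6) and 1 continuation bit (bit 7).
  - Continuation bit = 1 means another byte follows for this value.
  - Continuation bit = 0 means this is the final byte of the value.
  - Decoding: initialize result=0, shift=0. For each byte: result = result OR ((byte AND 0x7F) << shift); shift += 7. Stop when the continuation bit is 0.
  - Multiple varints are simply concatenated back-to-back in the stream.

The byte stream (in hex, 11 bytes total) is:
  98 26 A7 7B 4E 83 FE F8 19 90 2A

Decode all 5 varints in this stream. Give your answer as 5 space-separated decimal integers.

  byte[0]=0x98 cont=1 payload=0x18=24: acc |= 24<<0 -> acc=24 shift=7
  byte[1]=0x26 cont=0 payload=0x26=38: acc |= 38<<7 -> acc=4888 shift=14 [end]
Varint 1: bytes[0:2] = 98 26 -> value 4888 (2 byte(s))
  byte[2]=0xA7 cont=1 payload=0x27=39: acc |= 39<<0 -> acc=39 shift=7
  byte[3]=0x7B cont=0 payload=0x7B=123: acc |= 123<<7 -> acc=15783 shift=14 [end]
Varint 2: bytes[2:4] = A7 7B -> value 15783 (2 byte(s))
  byte[4]=0x4E cont=0 payload=0x4E=78: acc |= 78<<0 -> acc=78 shift=7 [end]
Varint 3: bytes[4:5] = 4E -> value 78 (1 byte(s))
  byte[5]=0x83 cont=1 payload=0x03=3: acc |= 3<<0 -> acc=3 shift=7
  byte[6]=0xFE cont=1 payload=0x7E=126: acc |= 126<<7 -> acc=16131 shift=14
  byte[7]=0xF8 cont=1 payload=0x78=120: acc |= 120<<14 -> acc=1982211 shift=21
  byte[8]=0x19 cont=0 payload=0x19=25: acc |= 25<<21 -> acc=54411011 shift=28 [end]
Varint 4: bytes[5:9] = 83 FE F8 19 -> value 54411011 (4 byte(s))
  byte[9]=0x90 cont=1 payload=0x10=16: acc |= 16<<0 -> acc=16 shift=7
  byte[10]=0x2A cont=0 payload=0x2A=42: acc |= 42<<7 -> acc=5392 shift=14 [end]
Varint 5: bytes[9:11] = 90 2A -> value 5392 (2 byte(s))

Answer: 4888 15783 78 54411011 5392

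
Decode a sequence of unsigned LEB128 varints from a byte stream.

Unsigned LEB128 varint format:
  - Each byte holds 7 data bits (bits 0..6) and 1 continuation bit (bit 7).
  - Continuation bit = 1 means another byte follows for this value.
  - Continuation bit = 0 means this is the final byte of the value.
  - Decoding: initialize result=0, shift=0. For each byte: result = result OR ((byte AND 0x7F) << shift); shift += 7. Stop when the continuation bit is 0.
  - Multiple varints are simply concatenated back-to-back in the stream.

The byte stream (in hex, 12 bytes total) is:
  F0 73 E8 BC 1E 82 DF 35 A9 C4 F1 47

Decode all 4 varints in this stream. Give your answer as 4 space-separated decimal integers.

Answer: 14832 499304 880514 150757929

Derivation:
  byte[0]=0xF0 cont=1 payload=0x70=112: acc |= 112<<0 -> acc=112 shift=7
  byte[1]=0x73 cont=0 payload=0x73=115: acc |= 115<<7 -> acc=14832 shift=14 [end]
Varint 1: bytes[0:2] = F0 73 -> value 14832 (2 byte(s))
  byte[2]=0xE8 cont=1 payload=0x68=104: acc |= 104<<0 -> acc=104 shift=7
  byte[3]=0xBC cont=1 payload=0x3C=60: acc |= 60<<7 -> acc=7784 shift=14
  byte[4]=0x1E cont=0 payload=0x1E=30: acc |= 30<<14 -> acc=499304 shift=21 [end]
Varint 2: bytes[2:5] = E8 BC 1E -> value 499304 (3 byte(s))
  byte[5]=0x82 cont=1 payload=0x02=2: acc |= 2<<0 -> acc=2 shift=7
  byte[6]=0xDF cont=1 payload=0x5F=95: acc |= 95<<7 -> acc=12162 shift=14
  byte[7]=0x35 cont=0 payload=0x35=53: acc |= 53<<14 -> acc=880514 shift=21 [end]
Varint 3: bytes[5:8] = 82 DF 35 -> value 880514 (3 byte(s))
  byte[8]=0xA9 cont=1 payload=0x29=41: acc |= 41<<0 -> acc=41 shift=7
  byte[9]=0xC4 cont=1 payload=0x44=68: acc |= 68<<7 -> acc=8745 shift=14
  byte[10]=0xF1 cont=1 payload=0x71=113: acc |= 113<<14 -> acc=1860137 shift=21
  byte[11]=0x47 cont=0 payload=0x47=71: acc |= 71<<21 -> acc=150757929 shift=28 [end]
Varint 4: bytes[8:12] = A9 C4 F1 47 -> value 150757929 (4 byte(s))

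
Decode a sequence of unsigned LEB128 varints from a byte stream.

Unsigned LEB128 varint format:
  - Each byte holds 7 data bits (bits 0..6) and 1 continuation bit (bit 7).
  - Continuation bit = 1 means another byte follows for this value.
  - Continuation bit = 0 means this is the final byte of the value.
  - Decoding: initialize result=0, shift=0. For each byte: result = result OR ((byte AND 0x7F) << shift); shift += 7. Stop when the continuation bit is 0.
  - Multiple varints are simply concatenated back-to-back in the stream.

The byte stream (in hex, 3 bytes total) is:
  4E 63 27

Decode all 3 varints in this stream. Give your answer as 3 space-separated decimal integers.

Answer: 78 99 39

Derivation:
  byte[0]=0x4E cont=0 payload=0x4E=78: acc |= 78<<0 -> acc=78 shift=7 [end]
Varint 1: bytes[0:1] = 4E -> value 78 (1 byte(s))
  byte[1]=0x63 cont=0 payload=0x63=99: acc |= 99<<0 -> acc=99 shift=7 [end]
Varint 2: bytes[1:2] = 63 -> value 99 (1 byte(s))
  byte[2]=0x27 cont=0 payload=0x27=39: acc |= 39<<0 -> acc=39 shift=7 [end]
Varint 3: bytes[2:3] = 27 -> value 39 (1 byte(s))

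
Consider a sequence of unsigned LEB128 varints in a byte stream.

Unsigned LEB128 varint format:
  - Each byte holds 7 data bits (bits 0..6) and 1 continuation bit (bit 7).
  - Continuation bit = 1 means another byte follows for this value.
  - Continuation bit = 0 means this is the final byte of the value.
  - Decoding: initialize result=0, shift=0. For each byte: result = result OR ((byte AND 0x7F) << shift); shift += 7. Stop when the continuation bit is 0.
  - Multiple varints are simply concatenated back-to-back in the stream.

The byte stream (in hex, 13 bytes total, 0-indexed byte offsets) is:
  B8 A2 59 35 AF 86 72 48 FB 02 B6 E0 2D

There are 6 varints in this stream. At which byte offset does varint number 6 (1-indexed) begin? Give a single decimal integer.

Answer: 10

Derivation:
  byte[0]=0xB8 cont=1 payload=0x38=56: acc |= 56<<0 -> acc=56 shift=7
  byte[1]=0xA2 cont=1 payload=0x22=34: acc |= 34<<7 -> acc=4408 shift=14
  byte[2]=0x59 cont=0 payload=0x59=89: acc |= 89<<14 -> acc=1462584 shift=21 [end]
Varint 1: bytes[0:3] = B8 A2 59 -> value 1462584 (3 byte(s))
  byte[3]=0x35 cont=0 payload=0x35=53: acc |= 53<<0 -> acc=53 shift=7 [end]
Varint 2: bytes[3:4] = 35 -> value 53 (1 byte(s))
  byte[4]=0xAF cont=1 payload=0x2F=47: acc |= 47<<0 -> acc=47 shift=7
  byte[5]=0x86 cont=1 payload=0x06=6: acc |= 6<<7 -> acc=815 shift=14
  byte[6]=0x72 cont=0 payload=0x72=114: acc |= 114<<14 -> acc=1868591 shift=21 [end]
Varint 3: bytes[4:7] = AF 86 72 -> value 1868591 (3 byte(s))
  byte[7]=0x48 cont=0 payload=0x48=72: acc |= 72<<0 -> acc=72 shift=7 [end]
Varint 4: bytes[7:8] = 48 -> value 72 (1 byte(s))
  byte[8]=0xFB cont=1 payload=0x7B=123: acc |= 123<<0 -> acc=123 shift=7
  byte[9]=0x02 cont=0 payload=0x02=2: acc |= 2<<7 -> acc=379 shift=14 [end]
Varint 5: bytes[8:10] = FB 02 -> value 379 (2 byte(s))
  byte[10]=0xB6 cont=1 payload=0x36=54: acc |= 54<<0 -> acc=54 shift=7
  byte[11]=0xE0 cont=1 payload=0x60=96: acc |= 96<<7 -> acc=12342 shift=14
  byte[12]=0x2D cont=0 payload=0x2D=45: acc |= 45<<14 -> acc=749622 shift=21 [end]
Varint 6: bytes[10:13] = B6 E0 2D -> value 749622 (3 byte(s))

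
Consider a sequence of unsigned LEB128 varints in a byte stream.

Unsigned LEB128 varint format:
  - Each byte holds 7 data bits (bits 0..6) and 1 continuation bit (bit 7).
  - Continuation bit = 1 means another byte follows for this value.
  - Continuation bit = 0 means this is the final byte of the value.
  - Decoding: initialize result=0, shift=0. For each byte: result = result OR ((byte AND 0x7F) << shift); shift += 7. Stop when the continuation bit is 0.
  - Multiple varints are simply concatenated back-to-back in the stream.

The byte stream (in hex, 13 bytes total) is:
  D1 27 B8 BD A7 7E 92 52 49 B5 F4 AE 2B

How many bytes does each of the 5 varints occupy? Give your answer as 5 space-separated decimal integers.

Answer: 2 4 2 1 4

Derivation:
  byte[0]=0xD1 cont=1 payload=0x51=81: acc |= 81<<0 -> acc=81 shift=7
  byte[1]=0x27 cont=0 payload=0x27=39: acc |= 39<<7 -> acc=5073 shift=14 [end]
Varint 1: bytes[0:2] = D1 27 -> value 5073 (2 byte(s))
  byte[2]=0xB8 cont=1 payload=0x38=56: acc |= 56<<0 -> acc=56 shift=7
  byte[3]=0xBD cont=1 payload=0x3D=61: acc |= 61<<7 -> acc=7864 shift=14
  byte[4]=0xA7 cont=1 payload=0x27=39: acc |= 39<<14 -> acc=646840 shift=21
  byte[5]=0x7E cont=0 payload=0x7E=126: acc |= 126<<21 -> acc=264887992 shift=28 [end]
Varint 2: bytes[2:6] = B8 BD A7 7E -> value 264887992 (4 byte(s))
  byte[6]=0x92 cont=1 payload=0x12=18: acc |= 18<<0 -> acc=18 shift=7
  byte[7]=0x52 cont=0 payload=0x52=82: acc |= 82<<7 -> acc=10514 shift=14 [end]
Varint 3: bytes[6:8] = 92 52 -> value 10514 (2 byte(s))
  byte[8]=0x49 cont=0 payload=0x49=73: acc |= 73<<0 -> acc=73 shift=7 [end]
Varint 4: bytes[8:9] = 49 -> value 73 (1 byte(s))
  byte[9]=0xB5 cont=1 payload=0x35=53: acc |= 53<<0 -> acc=53 shift=7
  byte[10]=0xF4 cont=1 payload=0x74=116: acc |= 116<<7 -> acc=14901 shift=14
  byte[11]=0xAE cont=1 payload=0x2E=46: acc |= 46<<14 -> acc=768565 shift=21
  byte[12]=0x2B cont=0 payload=0x2B=43: acc |= 43<<21 -> acc=90946101 shift=28 [end]
Varint 5: bytes[9:13] = B5 F4 AE 2B -> value 90946101 (4 byte(s))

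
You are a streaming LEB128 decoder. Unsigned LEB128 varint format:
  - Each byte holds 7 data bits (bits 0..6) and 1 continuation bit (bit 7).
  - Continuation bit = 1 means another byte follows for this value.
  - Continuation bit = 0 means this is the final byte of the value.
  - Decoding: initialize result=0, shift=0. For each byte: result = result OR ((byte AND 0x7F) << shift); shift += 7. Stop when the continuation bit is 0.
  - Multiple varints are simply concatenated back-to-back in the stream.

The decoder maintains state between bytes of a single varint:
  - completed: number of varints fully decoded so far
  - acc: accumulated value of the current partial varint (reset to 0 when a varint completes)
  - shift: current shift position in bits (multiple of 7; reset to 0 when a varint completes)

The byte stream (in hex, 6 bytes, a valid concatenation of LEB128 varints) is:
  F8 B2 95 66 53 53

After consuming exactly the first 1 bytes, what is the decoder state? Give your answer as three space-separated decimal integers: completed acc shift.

Answer: 0 120 7

Derivation:
byte[0]=0xF8 cont=1 payload=0x78: acc |= 120<<0 -> completed=0 acc=120 shift=7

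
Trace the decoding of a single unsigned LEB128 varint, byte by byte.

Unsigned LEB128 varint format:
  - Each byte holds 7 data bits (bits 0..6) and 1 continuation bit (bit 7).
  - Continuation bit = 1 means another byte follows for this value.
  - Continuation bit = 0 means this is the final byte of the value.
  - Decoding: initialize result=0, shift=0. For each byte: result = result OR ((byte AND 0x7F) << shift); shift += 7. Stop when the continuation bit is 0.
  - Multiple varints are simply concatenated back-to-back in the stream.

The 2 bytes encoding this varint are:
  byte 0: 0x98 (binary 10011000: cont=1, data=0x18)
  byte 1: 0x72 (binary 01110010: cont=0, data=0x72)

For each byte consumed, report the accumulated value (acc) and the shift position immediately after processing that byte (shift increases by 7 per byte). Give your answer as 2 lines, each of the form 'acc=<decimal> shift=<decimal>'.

byte 0=0x98: payload=0x18=24, contrib = 24<<0 = 24; acc -> 24, shift -> 7
byte 1=0x72: payload=0x72=114, contrib = 114<<7 = 14592; acc -> 14616, shift -> 14

Answer: acc=24 shift=7
acc=14616 shift=14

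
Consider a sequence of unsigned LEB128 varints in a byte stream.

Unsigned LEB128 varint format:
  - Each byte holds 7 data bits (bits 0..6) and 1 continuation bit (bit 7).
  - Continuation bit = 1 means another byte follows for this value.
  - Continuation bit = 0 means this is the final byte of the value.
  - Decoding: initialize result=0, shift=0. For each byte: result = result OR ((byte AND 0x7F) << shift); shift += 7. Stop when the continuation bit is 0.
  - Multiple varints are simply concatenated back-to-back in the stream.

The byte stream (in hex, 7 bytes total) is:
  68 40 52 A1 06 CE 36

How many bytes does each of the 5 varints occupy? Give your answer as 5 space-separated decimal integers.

  byte[0]=0x68 cont=0 payload=0x68=104: acc |= 104<<0 -> acc=104 shift=7 [end]
Varint 1: bytes[0:1] = 68 -> value 104 (1 byte(s))
  byte[1]=0x40 cont=0 payload=0x40=64: acc |= 64<<0 -> acc=64 shift=7 [end]
Varint 2: bytes[1:2] = 40 -> value 64 (1 byte(s))
  byte[2]=0x52 cont=0 payload=0x52=82: acc |= 82<<0 -> acc=82 shift=7 [end]
Varint 3: bytes[2:3] = 52 -> value 82 (1 byte(s))
  byte[3]=0xA1 cont=1 payload=0x21=33: acc |= 33<<0 -> acc=33 shift=7
  byte[4]=0x06 cont=0 payload=0x06=6: acc |= 6<<7 -> acc=801 shift=14 [end]
Varint 4: bytes[3:5] = A1 06 -> value 801 (2 byte(s))
  byte[5]=0xCE cont=1 payload=0x4E=78: acc |= 78<<0 -> acc=78 shift=7
  byte[6]=0x36 cont=0 payload=0x36=54: acc |= 54<<7 -> acc=6990 shift=14 [end]
Varint 5: bytes[5:7] = CE 36 -> value 6990 (2 byte(s))

Answer: 1 1 1 2 2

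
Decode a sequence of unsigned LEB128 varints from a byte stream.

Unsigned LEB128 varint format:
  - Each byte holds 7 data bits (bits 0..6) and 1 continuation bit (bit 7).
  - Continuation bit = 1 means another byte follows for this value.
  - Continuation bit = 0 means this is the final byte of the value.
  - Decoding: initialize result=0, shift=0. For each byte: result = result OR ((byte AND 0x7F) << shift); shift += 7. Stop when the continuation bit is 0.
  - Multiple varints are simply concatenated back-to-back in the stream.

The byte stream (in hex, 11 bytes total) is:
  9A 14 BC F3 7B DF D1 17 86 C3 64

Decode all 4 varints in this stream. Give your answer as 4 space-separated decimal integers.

  byte[0]=0x9A cont=1 payload=0x1A=26: acc |= 26<<0 -> acc=26 shift=7
  byte[1]=0x14 cont=0 payload=0x14=20: acc |= 20<<7 -> acc=2586 shift=14 [end]
Varint 1: bytes[0:2] = 9A 14 -> value 2586 (2 byte(s))
  byte[2]=0xBC cont=1 payload=0x3C=60: acc |= 60<<0 -> acc=60 shift=7
  byte[3]=0xF3 cont=1 payload=0x73=115: acc |= 115<<7 -> acc=14780 shift=14
  byte[4]=0x7B cont=0 payload=0x7B=123: acc |= 123<<14 -> acc=2030012 shift=21 [end]
Varint 2: bytes[2:5] = BC F3 7B -> value 2030012 (3 byte(s))
  byte[5]=0xDF cont=1 payload=0x5F=95: acc |= 95<<0 -> acc=95 shift=7
  byte[6]=0xD1 cont=1 payload=0x51=81: acc |= 81<<7 -> acc=10463 shift=14
  byte[7]=0x17 cont=0 payload=0x17=23: acc |= 23<<14 -> acc=387295 shift=21 [end]
Varint 3: bytes[5:8] = DF D1 17 -> value 387295 (3 byte(s))
  byte[8]=0x86 cont=1 payload=0x06=6: acc |= 6<<0 -> acc=6 shift=7
  byte[9]=0xC3 cont=1 payload=0x43=67: acc |= 67<<7 -> acc=8582 shift=14
  byte[10]=0x64 cont=0 payload=0x64=100: acc |= 100<<14 -> acc=1646982 shift=21 [end]
Varint 4: bytes[8:11] = 86 C3 64 -> value 1646982 (3 byte(s))

Answer: 2586 2030012 387295 1646982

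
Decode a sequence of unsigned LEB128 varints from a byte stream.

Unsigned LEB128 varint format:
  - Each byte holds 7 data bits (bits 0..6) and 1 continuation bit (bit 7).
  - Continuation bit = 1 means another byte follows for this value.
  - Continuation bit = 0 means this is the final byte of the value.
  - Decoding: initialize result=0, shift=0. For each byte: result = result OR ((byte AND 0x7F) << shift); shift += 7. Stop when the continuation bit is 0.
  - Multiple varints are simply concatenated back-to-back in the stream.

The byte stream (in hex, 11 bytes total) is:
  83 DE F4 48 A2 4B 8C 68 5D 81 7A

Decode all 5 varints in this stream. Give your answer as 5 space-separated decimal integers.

  byte[0]=0x83 cont=1 payload=0x03=3: acc |= 3<<0 -> acc=3 shift=7
  byte[1]=0xDE cont=1 payload=0x5E=94: acc |= 94<<7 -> acc=12035 shift=14
  byte[2]=0xF4 cont=1 payload=0x74=116: acc |= 116<<14 -> acc=1912579 shift=21
  byte[3]=0x48 cont=0 payload=0x48=72: acc |= 72<<21 -> acc=152907523 shift=28 [end]
Varint 1: bytes[0:4] = 83 DE F4 48 -> value 152907523 (4 byte(s))
  byte[4]=0xA2 cont=1 payload=0x22=34: acc |= 34<<0 -> acc=34 shift=7
  byte[5]=0x4B cont=0 payload=0x4B=75: acc |= 75<<7 -> acc=9634 shift=14 [end]
Varint 2: bytes[4:6] = A2 4B -> value 9634 (2 byte(s))
  byte[6]=0x8C cont=1 payload=0x0C=12: acc |= 12<<0 -> acc=12 shift=7
  byte[7]=0x68 cont=0 payload=0x68=104: acc |= 104<<7 -> acc=13324 shift=14 [end]
Varint 3: bytes[6:8] = 8C 68 -> value 13324 (2 byte(s))
  byte[8]=0x5D cont=0 payload=0x5D=93: acc |= 93<<0 -> acc=93 shift=7 [end]
Varint 4: bytes[8:9] = 5D -> value 93 (1 byte(s))
  byte[9]=0x81 cont=1 payload=0x01=1: acc |= 1<<0 -> acc=1 shift=7
  byte[10]=0x7A cont=0 payload=0x7A=122: acc |= 122<<7 -> acc=15617 shift=14 [end]
Varint 5: bytes[9:11] = 81 7A -> value 15617 (2 byte(s))

Answer: 152907523 9634 13324 93 15617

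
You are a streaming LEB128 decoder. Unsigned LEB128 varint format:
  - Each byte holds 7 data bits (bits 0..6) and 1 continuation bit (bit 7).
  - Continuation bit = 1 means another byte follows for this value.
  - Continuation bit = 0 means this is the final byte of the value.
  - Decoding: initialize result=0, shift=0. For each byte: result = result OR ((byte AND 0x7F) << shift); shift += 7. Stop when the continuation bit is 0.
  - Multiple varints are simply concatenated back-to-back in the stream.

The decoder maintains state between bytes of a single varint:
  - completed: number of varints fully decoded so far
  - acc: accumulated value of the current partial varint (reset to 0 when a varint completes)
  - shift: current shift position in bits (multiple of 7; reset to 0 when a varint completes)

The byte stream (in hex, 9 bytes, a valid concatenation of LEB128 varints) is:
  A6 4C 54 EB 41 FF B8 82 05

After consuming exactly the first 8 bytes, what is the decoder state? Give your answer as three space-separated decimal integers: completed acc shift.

byte[0]=0xA6 cont=1 payload=0x26: acc |= 38<<0 -> completed=0 acc=38 shift=7
byte[1]=0x4C cont=0 payload=0x4C: varint #1 complete (value=9766); reset -> completed=1 acc=0 shift=0
byte[2]=0x54 cont=0 payload=0x54: varint #2 complete (value=84); reset -> completed=2 acc=0 shift=0
byte[3]=0xEB cont=1 payload=0x6B: acc |= 107<<0 -> completed=2 acc=107 shift=7
byte[4]=0x41 cont=0 payload=0x41: varint #3 complete (value=8427); reset -> completed=3 acc=0 shift=0
byte[5]=0xFF cont=1 payload=0x7F: acc |= 127<<0 -> completed=3 acc=127 shift=7
byte[6]=0xB8 cont=1 payload=0x38: acc |= 56<<7 -> completed=3 acc=7295 shift=14
byte[7]=0x82 cont=1 payload=0x02: acc |= 2<<14 -> completed=3 acc=40063 shift=21

Answer: 3 40063 21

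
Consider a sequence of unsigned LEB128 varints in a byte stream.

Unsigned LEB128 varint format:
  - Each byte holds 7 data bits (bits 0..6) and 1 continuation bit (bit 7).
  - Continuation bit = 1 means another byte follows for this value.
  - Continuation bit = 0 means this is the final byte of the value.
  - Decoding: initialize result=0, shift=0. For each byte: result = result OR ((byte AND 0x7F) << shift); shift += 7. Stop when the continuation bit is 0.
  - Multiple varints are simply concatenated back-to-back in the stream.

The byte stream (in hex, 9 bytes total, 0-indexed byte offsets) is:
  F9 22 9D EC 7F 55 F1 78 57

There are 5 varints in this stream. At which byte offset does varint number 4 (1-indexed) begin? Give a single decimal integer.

  byte[0]=0xF9 cont=1 payload=0x79=121: acc |= 121<<0 -> acc=121 shift=7
  byte[1]=0x22 cont=0 payload=0x22=34: acc |= 34<<7 -> acc=4473 shift=14 [end]
Varint 1: bytes[0:2] = F9 22 -> value 4473 (2 byte(s))
  byte[2]=0x9D cont=1 payload=0x1D=29: acc |= 29<<0 -> acc=29 shift=7
  byte[3]=0xEC cont=1 payload=0x6C=108: acc |= 108<<7 -> acc=13853 shift=14
  byte[4]=0x7F cont=0 payload=0x7F=127: acc |= 127<<14 -> acc=2094621 shift=21 [end]
Varint 2: bytes[2:5] = 9D EC 7F -> value 2094621 (3 byte(s))
  byte[5]=0x55 cont=0 payload=0x55=85: acc |= 85<<0 -> acc=85 shift=7 [end]
Varint 3: bytes[5:6] = 55 -> value 85 (1 byte(s))
  byte[6]=0xF1 cont=1 payload=0x71=113: acc |= 113<<0 -> acc=113 shift=7
  byte[7]=0x78 cont=0 payload=0x78=120: acc |= 120<<7 -> acc=15473 shift=14 [end]
Varint 4: bytes[6:8] = F1 78 -> value 15473 (2 byte(s))
  byte[8]=0x57 cont=0 payload=0x57=87: acc |= 87<<0 -> acc=87 shift=7 [end]
Varint 5: bytes[8:9] = 57 -> value 87 (1 byte(s))

Answer: 6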